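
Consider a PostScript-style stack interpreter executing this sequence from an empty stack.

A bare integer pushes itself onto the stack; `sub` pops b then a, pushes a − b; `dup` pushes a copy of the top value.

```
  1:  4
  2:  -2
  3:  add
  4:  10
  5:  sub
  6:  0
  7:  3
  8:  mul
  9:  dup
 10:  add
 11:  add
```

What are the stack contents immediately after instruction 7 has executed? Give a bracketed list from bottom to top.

[-8, 0, 3]

4   → [4]
-2  → [4, -2]
add → [2]
10  → [2, 10]
sub → [-8]
0   → [-8, 0]
3   → [-8, 0, 3]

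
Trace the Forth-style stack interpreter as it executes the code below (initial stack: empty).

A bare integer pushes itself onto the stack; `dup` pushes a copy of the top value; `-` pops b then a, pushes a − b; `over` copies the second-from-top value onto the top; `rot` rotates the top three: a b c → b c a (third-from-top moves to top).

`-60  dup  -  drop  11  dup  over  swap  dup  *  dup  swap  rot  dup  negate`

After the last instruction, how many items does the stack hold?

5

-60    : -60
dup    : -60 -60
-      : 0
drop   : (empty)
11     : 11
dup    : 11 11
over   : 11 11 11
swap   : 11 11 11
dup    : 11 11 11 11
*      : 11 11 121
dup    : 11 11 121 121
swap   : 11 11 121 121
rot    : 11 121 121 11
dup    : 11 121 121 11 11
negate : 11 121 121 11 -11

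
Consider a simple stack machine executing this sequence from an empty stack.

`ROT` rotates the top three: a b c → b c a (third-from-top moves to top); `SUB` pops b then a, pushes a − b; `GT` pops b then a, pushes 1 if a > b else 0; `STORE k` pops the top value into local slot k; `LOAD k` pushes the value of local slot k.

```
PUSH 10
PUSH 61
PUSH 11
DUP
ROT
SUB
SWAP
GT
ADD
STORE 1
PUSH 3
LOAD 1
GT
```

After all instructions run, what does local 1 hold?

PUSH 10 → [10]
PUSH 61 → [10, 61]
PUSH 11 → [10, 61, 11]
DUP     → [10, 61, 11, 11]
ROT     → [10, 11, 11, 61]
SUB     → [10, 11, -50]
SWAP    → [10, -50, 11]
GT      → [10, 0]
ADD     → [10]
STORE 1 → []
PUSH 3  → [3]
LOAD 1  → [3, 10]
GT      → [0]

10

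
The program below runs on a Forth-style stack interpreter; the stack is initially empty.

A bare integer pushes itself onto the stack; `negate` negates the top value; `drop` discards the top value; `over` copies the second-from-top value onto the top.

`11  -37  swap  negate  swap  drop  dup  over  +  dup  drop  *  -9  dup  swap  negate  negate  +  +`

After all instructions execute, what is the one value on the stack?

224

11     : 11
-37    : 11 -37
swap   : -37 11
negate : -37 -11
swap   : -11 -37
drop   : -11
dup    : -11 -11
over   : -11 -11 -11
+      : -11 -22
dup    : -11 -22 -22
drop   : -11 -22
*      : 242
-9     : 242 -9
dup    : 242 -9 -9
swap   : 242 -9 -9
negate : 242 -9 9
negate : 242 -9 -9
+      : 242 -18
+      : 224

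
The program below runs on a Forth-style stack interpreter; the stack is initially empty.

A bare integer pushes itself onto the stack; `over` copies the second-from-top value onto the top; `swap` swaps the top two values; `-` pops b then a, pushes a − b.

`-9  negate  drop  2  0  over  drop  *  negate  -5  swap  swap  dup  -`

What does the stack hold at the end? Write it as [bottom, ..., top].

-9     -> -9
negate -> 9
drop   -> (empty)
2      -> 2
0      -> 2 0
over   -> 2 0 2
drop   -> 2 0
*      -> 0
negate -> 0
-5     -> 0 -5
swap   -> -5 0
swap   -> 0 -5
dup    -> 0 -5 -5
-      -> 0 0

[0, 0]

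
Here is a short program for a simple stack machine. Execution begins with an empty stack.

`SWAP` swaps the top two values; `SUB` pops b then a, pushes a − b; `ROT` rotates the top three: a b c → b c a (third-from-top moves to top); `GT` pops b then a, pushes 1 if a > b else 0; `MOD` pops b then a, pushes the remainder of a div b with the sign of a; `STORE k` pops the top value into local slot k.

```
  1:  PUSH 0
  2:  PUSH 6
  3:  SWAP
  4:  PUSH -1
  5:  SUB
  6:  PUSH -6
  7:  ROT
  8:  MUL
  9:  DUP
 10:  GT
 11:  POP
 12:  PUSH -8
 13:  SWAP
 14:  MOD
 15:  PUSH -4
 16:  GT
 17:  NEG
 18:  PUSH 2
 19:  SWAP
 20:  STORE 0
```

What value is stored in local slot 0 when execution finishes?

PUSH 0   0
PUSH 6   0 6
SWAP     6 0
PUSH -1  6 0 -1
SUB      6 1
PUSH -6  6 1 -6
ROT      1 -6 6
MUL      1 -36
DUP      1 -36 -36
GT       1 0
POP      1
PUSH -8  1 -8
SWAP     -8 1
MOD      0
PUSH -4  0 -4
GT       1
NEG      -1
PUSH 2   -1 2
SWAP     2 -1
STORE 0  2

-1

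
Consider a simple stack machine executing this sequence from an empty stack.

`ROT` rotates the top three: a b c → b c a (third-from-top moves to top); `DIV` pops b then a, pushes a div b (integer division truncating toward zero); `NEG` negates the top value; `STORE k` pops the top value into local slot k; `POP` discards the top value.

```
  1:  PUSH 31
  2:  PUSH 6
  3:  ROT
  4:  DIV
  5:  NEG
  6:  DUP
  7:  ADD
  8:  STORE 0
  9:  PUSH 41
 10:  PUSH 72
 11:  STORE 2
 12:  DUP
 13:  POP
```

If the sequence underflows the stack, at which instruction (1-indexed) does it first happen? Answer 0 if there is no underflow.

3

PUSH 31  31
PUSH 6   31 6
ROT  — needs 3 operands, stack has 2 → underflow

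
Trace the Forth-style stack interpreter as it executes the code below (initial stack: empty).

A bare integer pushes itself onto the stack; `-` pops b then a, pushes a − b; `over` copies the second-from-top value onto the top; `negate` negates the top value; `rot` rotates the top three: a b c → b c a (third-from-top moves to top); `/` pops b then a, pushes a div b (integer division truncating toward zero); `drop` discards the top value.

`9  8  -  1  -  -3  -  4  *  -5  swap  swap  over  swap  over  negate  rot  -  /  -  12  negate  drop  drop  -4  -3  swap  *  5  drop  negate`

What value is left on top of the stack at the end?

-12

9      -> [9]
8      -> [9, 8]
-      -> [1]
1      -> [1, 1]
-      -> [0]
-3     -> [0, -3]
-      -> [3]
4      -> [3, 4]
*      -> [12]
-5     -> [12, -5]
swap   -> [-5, 12]
swap   -> [12, -5]
over   -> [12, -5, 12]
swap   -> [12, 12, -5]
over   -> [12, 12, -5, 12]
negate -> [12, 12, -5, -12]
rot    -> [12, -5, -12, 12]
-      -> [12, -5, -24]
/      -> [12, 0]
-      -> [12]
12     -> [12, 12]
negate -> [12, -12]
drop   -> [12]
drop   -> []
-4     -> [-4]
-3     -> [-4, -3]
swap   -> [-3, -4]
*      -> [12]
5      -> [12, 5]
drop   -> [12]
negate -> [-12]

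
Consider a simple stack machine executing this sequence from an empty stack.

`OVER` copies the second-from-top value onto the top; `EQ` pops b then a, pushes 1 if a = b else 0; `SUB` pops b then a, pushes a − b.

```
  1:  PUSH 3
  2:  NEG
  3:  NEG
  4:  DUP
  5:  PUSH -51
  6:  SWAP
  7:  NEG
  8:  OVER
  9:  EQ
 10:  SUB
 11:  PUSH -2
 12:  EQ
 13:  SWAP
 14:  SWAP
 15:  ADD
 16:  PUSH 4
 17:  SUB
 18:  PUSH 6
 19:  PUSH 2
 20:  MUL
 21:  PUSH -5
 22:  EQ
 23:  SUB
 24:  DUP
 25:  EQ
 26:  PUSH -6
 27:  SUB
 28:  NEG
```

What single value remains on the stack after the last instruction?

PUSH 3    [3]
NEG       [-3]
NEG       [3]
DUP       [3, 3]
PUSH -51  [3, 3, -51]
SWAP      [3, -51, 3]
NEG       [3, -51, -3]
OVER      [3, -51, -3, -51]
EQ        [3, -51, 0]
SUB       [3, -51]
PUSH -2   [3, -51, -2]
EQ        [3, 0]
SWAP      [0, 3]
SWAP      [3, 0]
ADD       [3]
PUSH 4    [3, 4]
SUB       [-1]
PUSH 6    [-1, 6]
PUSH 2    [-1, 6, 2]
MUL       [-1, 12]
PUSH -5   [-1, 12, -5]
EQ        [-1, 0]
SUB       [-1]
DUP       [-1, -1]
EQ        [1]
PUSH -6   [1, -6]
SUB       [7]
NEG       [-7]

-7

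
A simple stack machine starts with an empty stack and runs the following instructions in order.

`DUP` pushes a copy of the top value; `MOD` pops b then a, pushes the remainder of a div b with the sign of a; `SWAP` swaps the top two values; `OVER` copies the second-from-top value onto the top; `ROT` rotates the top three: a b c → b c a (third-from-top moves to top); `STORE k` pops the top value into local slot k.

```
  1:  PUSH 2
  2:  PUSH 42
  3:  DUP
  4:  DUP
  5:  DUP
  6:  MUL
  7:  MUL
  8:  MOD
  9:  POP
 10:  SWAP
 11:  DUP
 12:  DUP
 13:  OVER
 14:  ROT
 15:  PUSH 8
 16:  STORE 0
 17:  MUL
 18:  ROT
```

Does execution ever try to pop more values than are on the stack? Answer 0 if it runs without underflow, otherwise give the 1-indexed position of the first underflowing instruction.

10

PUSH 2   [2]
PUSH 42  [2, 42]
DUP      [2, 42, 42]
DUP      [2, 42, 42, 42]
DUP      [2, 42, 42, 42, 42]
MUL      [2, 42, 42, 1764]
MUL      [2, 42, 74088]
MOD      [2, 42]
POP      [2]
SWAP  — needs 2 operands, stack has 1 → underflow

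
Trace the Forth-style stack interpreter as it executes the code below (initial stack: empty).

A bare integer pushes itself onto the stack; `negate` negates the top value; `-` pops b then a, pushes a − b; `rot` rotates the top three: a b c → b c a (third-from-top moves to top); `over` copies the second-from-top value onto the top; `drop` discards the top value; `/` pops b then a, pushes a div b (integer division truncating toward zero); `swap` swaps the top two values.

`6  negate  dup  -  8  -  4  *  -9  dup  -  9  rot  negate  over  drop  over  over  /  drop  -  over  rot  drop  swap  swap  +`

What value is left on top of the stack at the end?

-23

6      -> [6]
negate -> [-6]
dup    -> [-6, -6]
-      -> [0]
8      -> [0, 8]
-      -> [-8]
4      -> [-8, 4]
*      -> [-32]
-9     -> [-32, -9]
dup    -> [-32, -9, -9]
-      -> [-32, 0]
9      -> [-32, 0, 9]
rot    -> [0, 9, -32]
negate -> [0, 9, 32]
over   -> [0, 9, 32, 9]
drop   -> [0, 9, 32]
over   -> [0, 9, 32, 9]
over   -> [0, 9, 32, 9, 32]
/      -> [0, 9, 32, 0]
drop   -> [0, 9, 32]
-      -> [0, -23]
over   -> [0, -23, 0]
rot    -> [-23, 0, 0]
drop   -> [-23, 0]
swap   -> [0, -23]
swap   -> [-23, 0]
+      -> [-23]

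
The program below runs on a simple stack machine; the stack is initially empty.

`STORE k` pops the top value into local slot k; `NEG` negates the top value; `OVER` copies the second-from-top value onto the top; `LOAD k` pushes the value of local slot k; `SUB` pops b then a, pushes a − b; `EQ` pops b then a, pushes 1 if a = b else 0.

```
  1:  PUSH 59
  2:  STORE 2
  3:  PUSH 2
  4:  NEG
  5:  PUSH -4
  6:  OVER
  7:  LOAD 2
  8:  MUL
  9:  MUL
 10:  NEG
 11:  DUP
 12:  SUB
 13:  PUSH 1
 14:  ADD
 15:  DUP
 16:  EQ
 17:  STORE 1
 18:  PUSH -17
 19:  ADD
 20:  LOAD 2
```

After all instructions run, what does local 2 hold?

PUSH 59  -> [59]
STORE 2  -> []
PUSH 2   -> [2]
NEG      -> [-2]
PUSH -4  -> [-2, -4]
OVER     -> [-2, -4, -2]
LOAD 2   -> [-2, -4, -2, 59]
MUL      -> [-2, -4, -118]
MUL      -> [-2, 472]
NEG      -> [-2, -472]
DUP      -> [-2, -472, -472]
SUB      -> [-2, 0]
PUSH 1   -> [-2, 0, 1]
ADD      -> [-2, 1]
DUP      -> [-2, 1, 1]
EQ       -> [-2, 1]
STORE 1  -> [-2]
PUSH -17 -> [-2, -17]
ADD      -> [-19]
LOAD 2   -> [-19, 59]

59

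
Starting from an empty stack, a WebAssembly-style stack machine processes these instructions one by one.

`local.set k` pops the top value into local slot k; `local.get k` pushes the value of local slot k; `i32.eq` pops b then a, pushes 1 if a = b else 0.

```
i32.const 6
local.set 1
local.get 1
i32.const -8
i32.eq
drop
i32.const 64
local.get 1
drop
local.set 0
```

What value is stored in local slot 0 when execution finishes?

i32.const 6   6
local.set 1   (empty)
local.get 1   6
i32.const -8  6 -8
i32.eq        0
drop          (empty)
i32.const 64  64
local.get 1   64 6
drop          64
local.set 0   (empty)

64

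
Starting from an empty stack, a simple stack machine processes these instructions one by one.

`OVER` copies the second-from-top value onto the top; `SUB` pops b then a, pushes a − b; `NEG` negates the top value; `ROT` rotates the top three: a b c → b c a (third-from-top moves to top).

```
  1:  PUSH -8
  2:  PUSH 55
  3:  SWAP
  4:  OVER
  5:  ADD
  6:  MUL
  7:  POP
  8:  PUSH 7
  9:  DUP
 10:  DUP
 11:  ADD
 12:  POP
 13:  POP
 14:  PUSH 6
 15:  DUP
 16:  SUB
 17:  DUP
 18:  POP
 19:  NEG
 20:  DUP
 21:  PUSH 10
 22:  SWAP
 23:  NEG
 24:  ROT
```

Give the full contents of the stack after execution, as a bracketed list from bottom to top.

[10, 0, 0]

PUSH -8 → [-8]
PUSH 55 → [-8, 55]
SWAP    → [55, -8]
OVER    → [55, -8, 55]
ADD     → [55, 47]
MUL     → [2585]
POP     → []
PUSH 7  → [7]
DUP     → [7, 7]
DUP     → [7, 7, 7]
ADD     → [7, 14]
POP     → [7]
POP     → []
PUSH 6  → [6]
DUP     → [6, 6]
SUB     → [0]
DUP     → [0, 0]
POP     → [0]
NEG     → [0]
DUP     → [0, 0]
PUSH 10 → [0, 0, 10]
SWAP    → [0, 10, 0]
NEG     → [0, 10, 0]
ROT     → [10, 0, 0]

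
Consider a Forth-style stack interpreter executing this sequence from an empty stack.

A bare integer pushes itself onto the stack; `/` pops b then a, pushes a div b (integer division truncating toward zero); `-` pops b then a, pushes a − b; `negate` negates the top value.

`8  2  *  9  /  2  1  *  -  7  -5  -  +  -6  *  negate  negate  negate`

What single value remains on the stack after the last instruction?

66

8       8
2       8 2
*       16
9       16 9
/       1
2       1 2
1       1 2 1
*       1 2
-       -1
7       -1 7
-5      -1 7 -5
-       -1 12
+       11
-6      11 -6
*       -66
negate  66
negate  -66
negate  66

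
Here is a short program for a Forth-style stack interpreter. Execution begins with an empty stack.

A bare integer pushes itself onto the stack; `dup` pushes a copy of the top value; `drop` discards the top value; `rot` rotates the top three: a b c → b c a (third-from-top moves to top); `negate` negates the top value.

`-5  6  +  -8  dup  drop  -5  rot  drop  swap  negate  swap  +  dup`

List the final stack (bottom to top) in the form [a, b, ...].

-5     -> [-5]
6      -> [-5, 6]
+      -> [1]
-8     -> [1, -8]
dup    -> [1, -8, -8]
drop   -> [1, -8]
-5     -> [1, -8, -5]
rot    -> [-8, -5, 1]
drop   -> [-8, -5]
swap   -> [-5, -8]
negate -> [-5, 8]
swap   -> [8, -5]
+      -> [3]
dup    -> [3, 3]

[3, 3]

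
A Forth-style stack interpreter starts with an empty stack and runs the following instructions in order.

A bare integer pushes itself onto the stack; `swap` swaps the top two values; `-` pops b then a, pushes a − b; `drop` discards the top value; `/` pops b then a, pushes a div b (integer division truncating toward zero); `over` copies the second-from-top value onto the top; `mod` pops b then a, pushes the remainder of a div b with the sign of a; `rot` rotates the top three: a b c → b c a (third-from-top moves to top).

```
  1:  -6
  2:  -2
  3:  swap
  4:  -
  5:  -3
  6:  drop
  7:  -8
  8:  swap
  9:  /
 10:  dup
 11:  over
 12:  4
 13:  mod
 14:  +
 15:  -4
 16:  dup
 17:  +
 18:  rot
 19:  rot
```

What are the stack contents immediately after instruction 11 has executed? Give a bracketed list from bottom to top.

-6    -6
-2    -6 -2
swap  -2 -6
-     4
-3    4 -3
drop  4
-8    4 -8
swap  -8 4
/     -2
dup   -2 -2
over  -2 -2 -2

[-2, -2, -2]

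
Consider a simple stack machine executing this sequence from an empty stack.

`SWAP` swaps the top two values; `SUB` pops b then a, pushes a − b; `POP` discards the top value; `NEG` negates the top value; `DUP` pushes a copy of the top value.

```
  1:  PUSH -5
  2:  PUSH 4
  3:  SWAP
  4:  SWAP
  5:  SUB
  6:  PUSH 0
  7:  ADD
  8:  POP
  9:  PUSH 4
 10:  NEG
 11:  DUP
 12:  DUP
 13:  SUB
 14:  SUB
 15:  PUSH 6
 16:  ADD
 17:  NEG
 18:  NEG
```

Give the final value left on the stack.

2

PUSH -5  [-5]
PUSH 4   [-5, 4]
SWAP     [4, -5]
SWAP     [-5, 4]
SUB      [-9]
PUSH 0   [-9, 0]
ADD      [-9]
POP      []
PUSH 4   [4]
NEG      [-4]
DUP      [-4, -4]
DUP      [-4, -4, -4]
SUB      [-4, 0]
SUB      [-4]
PUSH 6   [-4, 6]
ADD      [2]
NEG      [-2]
NEG      [2]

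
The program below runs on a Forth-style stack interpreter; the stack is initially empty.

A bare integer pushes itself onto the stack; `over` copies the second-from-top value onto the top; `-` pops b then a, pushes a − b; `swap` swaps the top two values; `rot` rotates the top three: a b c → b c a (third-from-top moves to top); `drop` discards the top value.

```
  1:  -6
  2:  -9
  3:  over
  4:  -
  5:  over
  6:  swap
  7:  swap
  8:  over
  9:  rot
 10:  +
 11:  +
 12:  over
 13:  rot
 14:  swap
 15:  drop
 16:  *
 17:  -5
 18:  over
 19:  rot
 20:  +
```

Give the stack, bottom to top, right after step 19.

[-5, 72, 72]

-6   : -6
-9   : -6 -9
over : -6 -9 -6
-    : -6 -3
over : -6 -3 -6
swap : -6 -6 -3
swap : -6 -3 -6
over : -6 -3 -6 -3
rot  : -6 -6 -3 -3
+    : -6 -6 -6
+    : -6 -12
over : -6 -12 -6
rot  : -12 -6 -6
swap : -12 -6 -6
drop : -12 -6
*    : 72
-5   : 72 -5
over : 72 -5 72
rot  : -5 72 72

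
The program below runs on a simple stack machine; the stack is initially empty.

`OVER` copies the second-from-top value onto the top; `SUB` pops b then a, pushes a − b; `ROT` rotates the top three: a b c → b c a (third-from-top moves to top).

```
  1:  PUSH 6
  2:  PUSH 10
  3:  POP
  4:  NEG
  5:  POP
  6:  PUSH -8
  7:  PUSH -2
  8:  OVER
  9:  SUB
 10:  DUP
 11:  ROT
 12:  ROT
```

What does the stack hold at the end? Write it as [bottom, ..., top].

PUSH 6  -> 6
PUSH 10 -> 6 10
POP     -> 6
NEG     -> -6
POP     -> (empty)
PUSH -8 -> -8
PUSH -2 -> -8 -2
OVER    -> -8 -2 -8
SUB     -> -8 6
DUP     -> -8 6 6
ROT     -> 6 6 -8
ROT     -> 6 -8 6

[6, -8, 6]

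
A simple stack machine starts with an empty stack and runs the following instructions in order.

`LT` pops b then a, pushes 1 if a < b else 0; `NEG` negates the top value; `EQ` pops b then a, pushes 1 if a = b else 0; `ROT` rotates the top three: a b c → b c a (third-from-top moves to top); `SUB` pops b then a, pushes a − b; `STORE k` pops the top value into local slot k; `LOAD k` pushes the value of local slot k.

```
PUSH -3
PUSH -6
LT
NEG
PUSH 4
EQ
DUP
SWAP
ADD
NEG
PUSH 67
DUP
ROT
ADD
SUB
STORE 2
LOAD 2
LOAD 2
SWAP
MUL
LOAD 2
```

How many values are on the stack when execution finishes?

2

PUSH -3 -> -3
PUSH -6 -> -3 -6
LT      -> 0
NEG     -> 0
PUSH 4  -> 0 4
EQ      -> 0
DUP     -> 0 0
SWAP    -> 0 0
ADD     -> 0
NEG     -> 0
PUSH 67 -> 0 67
DUP     -> 0 67 67
ROT     -> 67 67 0
ADD     -> 67 67
SUB     -> 0
STORE 2 -> (empty)
LOAD 2  -> 0
LOAD 2  -> 0 0
SWAP    -> 0 0
MUL     -> 0
LOAD 2  -> 0 0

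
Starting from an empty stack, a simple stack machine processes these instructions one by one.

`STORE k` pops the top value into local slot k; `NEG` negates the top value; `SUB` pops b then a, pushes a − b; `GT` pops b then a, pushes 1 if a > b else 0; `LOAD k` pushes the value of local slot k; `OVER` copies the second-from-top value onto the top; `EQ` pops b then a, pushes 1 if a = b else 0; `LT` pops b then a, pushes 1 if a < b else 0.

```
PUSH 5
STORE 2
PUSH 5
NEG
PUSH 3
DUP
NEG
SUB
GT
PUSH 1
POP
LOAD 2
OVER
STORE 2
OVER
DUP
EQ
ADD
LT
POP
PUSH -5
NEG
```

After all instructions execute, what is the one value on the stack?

5

PUSH 5  -> [5]
STORE 2 -> []
PUSH 5  -> [5]
NEG     -> [-5]
PUSH 3  -> [-5, 3]
DUP     -> [-5, 3, 3]
NEG     -> [-5, 3, -3]
SUB     -> [-5, 6]
GT      -> [0]
PUSH 1  -> [0, 1]
POP     -> [0]
LOAD 2  -> [0, 5]
OVER    -> [0, 5, 0]
STORE 2 -> [0, 5]
OVER    -> [0, 5, 0]
DUP     -> [0, 5, 0, 0]
EQ      -> [0, 5, 1]
ADD     -> [0, 6]
LT      -> [1]
POP     -> []
PUSH -5 -> [-5]
NEG     -> [5]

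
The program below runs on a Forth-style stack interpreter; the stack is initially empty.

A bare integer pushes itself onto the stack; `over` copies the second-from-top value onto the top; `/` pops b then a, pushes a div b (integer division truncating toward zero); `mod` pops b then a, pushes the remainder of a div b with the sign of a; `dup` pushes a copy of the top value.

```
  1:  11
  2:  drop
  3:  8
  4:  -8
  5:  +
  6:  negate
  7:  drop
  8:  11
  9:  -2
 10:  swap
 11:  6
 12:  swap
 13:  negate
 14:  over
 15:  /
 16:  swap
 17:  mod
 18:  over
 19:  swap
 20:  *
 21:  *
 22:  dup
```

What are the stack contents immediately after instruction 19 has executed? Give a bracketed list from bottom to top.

[-2, -2, -1]

11      [11]
drop    []
8       [8]
-8      [8, -8]
+       [0]
negate  [0]
drop    []
11      [11]
-2      [11, -2]
swap    [-2, 11]
6       [-2, 11, 6]
swap    [-2, 6, 11]
negate  [-2, 6, -11]
over    [-2, 6, -11, 6]
/       [-2, 6, -1]
swap    [-2, -1, 6]
mod     [-2, -1]
over    [-2, -1, -2]
swap    [-2, -2, -1]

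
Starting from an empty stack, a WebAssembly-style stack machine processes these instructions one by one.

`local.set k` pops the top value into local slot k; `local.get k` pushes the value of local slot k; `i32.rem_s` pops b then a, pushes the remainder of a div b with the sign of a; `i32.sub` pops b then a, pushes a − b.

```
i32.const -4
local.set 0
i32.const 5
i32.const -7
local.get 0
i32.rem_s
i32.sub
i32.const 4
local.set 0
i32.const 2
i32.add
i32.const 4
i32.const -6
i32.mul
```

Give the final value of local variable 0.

i32.const -4 -> -4
local.set 0  -> (empty)
i32.const 5  -> 5
i32.const -7 -> 5 -7
local.get 0  -> 5 -7 -4
i32.rem_s    -> 5 -3
i32.sub      -> 8
i32.const 4  -> 8 4
local.set 0  -> 8
i32.const 2  -> 8 2
i32.add      -> 10
i32.const 4  -> 10 4
i32.const -6 -> 10 4 -6
i32.mul      -> 10 -24

4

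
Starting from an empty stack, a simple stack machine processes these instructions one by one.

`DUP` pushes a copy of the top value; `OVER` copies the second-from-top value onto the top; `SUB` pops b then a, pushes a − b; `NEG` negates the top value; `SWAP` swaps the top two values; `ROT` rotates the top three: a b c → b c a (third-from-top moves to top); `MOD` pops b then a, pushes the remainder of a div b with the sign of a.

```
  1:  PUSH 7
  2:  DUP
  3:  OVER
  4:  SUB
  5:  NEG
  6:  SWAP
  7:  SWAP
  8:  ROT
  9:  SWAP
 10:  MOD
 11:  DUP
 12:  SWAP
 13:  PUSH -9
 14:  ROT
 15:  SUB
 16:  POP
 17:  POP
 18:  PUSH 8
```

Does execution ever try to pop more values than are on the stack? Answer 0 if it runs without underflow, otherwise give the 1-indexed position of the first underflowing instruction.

8

PUSH 7 : [7]
DUP    : [7, 7]
OVER   : [7, 7, 7]
SUB    : [7, 0]
NEG    : [7, 0]
SWAP   : [0, 7]
SWAP   : [7, 0]
ROT  — needs 3 operands, stack has 2 → underflow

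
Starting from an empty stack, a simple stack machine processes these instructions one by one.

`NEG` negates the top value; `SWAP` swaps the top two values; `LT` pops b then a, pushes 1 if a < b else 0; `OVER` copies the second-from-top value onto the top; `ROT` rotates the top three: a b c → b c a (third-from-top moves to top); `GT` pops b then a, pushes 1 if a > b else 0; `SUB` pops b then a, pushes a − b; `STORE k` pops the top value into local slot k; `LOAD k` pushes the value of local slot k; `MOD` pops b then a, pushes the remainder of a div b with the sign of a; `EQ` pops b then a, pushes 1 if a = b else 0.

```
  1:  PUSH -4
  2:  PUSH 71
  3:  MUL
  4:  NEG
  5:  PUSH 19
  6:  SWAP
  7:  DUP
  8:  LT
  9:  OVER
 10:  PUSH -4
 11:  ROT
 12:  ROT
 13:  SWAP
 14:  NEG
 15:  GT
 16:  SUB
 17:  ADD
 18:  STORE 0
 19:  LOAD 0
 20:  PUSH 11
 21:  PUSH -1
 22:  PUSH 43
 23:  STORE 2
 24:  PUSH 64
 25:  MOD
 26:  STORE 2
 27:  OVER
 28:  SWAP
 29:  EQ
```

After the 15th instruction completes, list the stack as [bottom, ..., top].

[19, -4, 1]

PUSH -4 -> [-4]
PUSH 71 -> [-4, 71]
MUL     -> [-284]
NEG     -> [284]
PUSH 19 -> [284, 19]
SWAP    -> [19, 284]
DUP     -> [19, 284, 284]
LT      -> [19, 0]
OVER    -> [19, 0, 19]
PUSH -4 -> [19, 0, 19, -4]
ROT     -> [19, 19, -4, 0]
ROT     -> [19, -4, 0, 19]
SWAP    -> [19, -4, 19, 0]
NEG     -> [19, -4, 19, 0]
GT      -> [19, -4, 1]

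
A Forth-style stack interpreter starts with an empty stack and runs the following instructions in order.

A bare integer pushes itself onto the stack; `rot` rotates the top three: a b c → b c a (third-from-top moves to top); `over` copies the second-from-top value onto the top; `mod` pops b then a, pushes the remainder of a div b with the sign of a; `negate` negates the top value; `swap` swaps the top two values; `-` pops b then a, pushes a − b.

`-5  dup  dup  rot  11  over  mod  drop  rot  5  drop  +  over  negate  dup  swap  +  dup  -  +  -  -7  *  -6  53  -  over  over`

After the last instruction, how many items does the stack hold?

4

-5      [-5]
dup     [-5, -5]
dup     [-5, -5, -5]
rot     [-5, -5, -5]
11      [-5, -5, -5, 11]
over    [-5, -5, -5, 11, -5]
mod     [-5, -5, -5, 1]
drop    [-5, -5, -5]
rot     [-5, -5, -5]
5       [-5, -5, -5, 5]
drop    [-5, -5, -5]
+       [-5, -10]
over    [-5, -10, -5]
negate  [-5, -10, 5]
dup     [-5, -10, 5, 5]
swap    [-5, -10, 5, 5]
+       [-5, -10, 10]
dup     [-5, -10, 10, 10]
-       [-5, -10, 0]
+       [-5, -10]
-       [5]
-7      [5, -7]
*       [-35]
-6      [-35, -6]
53      [-35, -6, 53]
-       [-35, -59]
over    [-35, -59, -35]
over    [-35, -59, -35, -59]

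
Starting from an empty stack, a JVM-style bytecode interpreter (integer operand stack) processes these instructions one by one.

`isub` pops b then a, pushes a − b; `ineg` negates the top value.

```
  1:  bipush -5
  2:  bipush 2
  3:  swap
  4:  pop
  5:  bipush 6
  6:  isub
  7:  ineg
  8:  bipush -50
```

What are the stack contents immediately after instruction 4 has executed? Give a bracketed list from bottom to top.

[2]

bipush -5 : [-5]
bipush 2  : [-5, 2]
swap      : [2, -5]
pop       : [2]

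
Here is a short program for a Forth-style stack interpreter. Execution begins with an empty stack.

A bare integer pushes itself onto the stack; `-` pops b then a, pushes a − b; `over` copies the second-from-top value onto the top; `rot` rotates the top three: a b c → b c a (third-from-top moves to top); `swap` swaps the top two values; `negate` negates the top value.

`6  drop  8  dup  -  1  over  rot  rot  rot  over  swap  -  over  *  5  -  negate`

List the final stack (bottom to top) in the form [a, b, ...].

6      -> 6
drop   -> (empty)
8      -> 8
dup    -> 8 8
-      -> 0
1      -> 0 1
over   -> 0 1 0
rot    -> 1 0 0
rot    -> 0 0 1
rot    -> 0 1 0
over   -> 0 1 0 1
swap   -> 0 1 1 0
-      -> 0 1 1
over   -> 0 1 1 1
*      -> 0 1 1
5      -> 0 1 1 5
-      -> 0 1 -4
negate -> 0 1 4

[0, 1, 4]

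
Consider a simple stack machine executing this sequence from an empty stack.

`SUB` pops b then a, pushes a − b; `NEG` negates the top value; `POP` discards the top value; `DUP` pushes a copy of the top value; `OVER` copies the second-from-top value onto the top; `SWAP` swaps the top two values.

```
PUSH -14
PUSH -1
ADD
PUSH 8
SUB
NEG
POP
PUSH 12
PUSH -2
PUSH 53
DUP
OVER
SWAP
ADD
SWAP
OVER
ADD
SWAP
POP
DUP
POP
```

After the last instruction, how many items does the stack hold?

PUSH -14 : -14
PUSH -1  : -14 -1
ADD      : -15
PUSH 8   : -15 8
SUB      : -23
NEG      : 23
POP      : (empty)
PUSH 12  : 12
PUSH -2  : 12 -2
PUSH 53  : 12 -2 53
DUP      : 12 -2 53 53
OVER     : 12 -2 53 53 53
SWAP     : 12 -2 53 53 53
ADD      : 12 -2 53 106
SWAP     : 12 -2 106 53
OVER     : 12 -2 106 53 106
ADD      : 12 -2 106 159
SWAP     : 12 -2 159 106
POP      : 12 -2 159
DUP      : 12 -2 159 159
POP      : 12 -2 159

3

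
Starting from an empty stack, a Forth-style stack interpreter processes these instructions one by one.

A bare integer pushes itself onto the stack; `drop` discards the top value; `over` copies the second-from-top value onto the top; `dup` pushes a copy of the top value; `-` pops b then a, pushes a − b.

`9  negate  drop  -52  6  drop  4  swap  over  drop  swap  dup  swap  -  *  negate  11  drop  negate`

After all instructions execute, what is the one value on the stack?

9      -> 9
negate -> -9
drop   -> (empty)
-52    -> -52
6      -> -52 6
drop   -> -52
4      -> -52 4
swap   -> 4 -52
over   -> 4 -52 4
drop   -> 4 -52
swap   -> -52 4
dup    -> -52 4 4
swap   -> -52 4 4
-      -> -52 0
*      -> 0
negate -> 0
11     -> 0 11
drop   -> 0
negate -> 0

0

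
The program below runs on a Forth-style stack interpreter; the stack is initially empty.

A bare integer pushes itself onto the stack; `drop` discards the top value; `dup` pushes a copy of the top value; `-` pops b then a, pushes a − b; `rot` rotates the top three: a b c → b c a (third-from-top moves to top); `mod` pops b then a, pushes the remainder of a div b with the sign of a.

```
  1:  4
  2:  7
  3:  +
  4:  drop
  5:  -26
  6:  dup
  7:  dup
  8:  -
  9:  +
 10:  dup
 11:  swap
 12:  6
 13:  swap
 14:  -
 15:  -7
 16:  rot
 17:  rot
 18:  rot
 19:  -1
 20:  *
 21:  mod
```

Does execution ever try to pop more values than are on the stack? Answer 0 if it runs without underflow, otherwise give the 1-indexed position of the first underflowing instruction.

4    : [4]
7    : [4, 7]
+    : [11]
drop : []
-26  : [-26]
dup  : [-26, -26]
dup  : [-26, -26, -26]
-    : [-26, 0]
+    : [-26]
dup  : [-26, -26]
swap : [-26, -26]
6    : [-26, -26, 6]
swap : [-26, 6, -26]
-    : [-26, 32]
-7   : [-26, 32, -7]
rot  : [32, -7, -26]
rot  : [-7, -26, 32]
rot  : [-26, 32, -7]
-1   : [-26, 32, -7, -1]
*    : [-26, 32, 7]
mod  : [-26, 4]

0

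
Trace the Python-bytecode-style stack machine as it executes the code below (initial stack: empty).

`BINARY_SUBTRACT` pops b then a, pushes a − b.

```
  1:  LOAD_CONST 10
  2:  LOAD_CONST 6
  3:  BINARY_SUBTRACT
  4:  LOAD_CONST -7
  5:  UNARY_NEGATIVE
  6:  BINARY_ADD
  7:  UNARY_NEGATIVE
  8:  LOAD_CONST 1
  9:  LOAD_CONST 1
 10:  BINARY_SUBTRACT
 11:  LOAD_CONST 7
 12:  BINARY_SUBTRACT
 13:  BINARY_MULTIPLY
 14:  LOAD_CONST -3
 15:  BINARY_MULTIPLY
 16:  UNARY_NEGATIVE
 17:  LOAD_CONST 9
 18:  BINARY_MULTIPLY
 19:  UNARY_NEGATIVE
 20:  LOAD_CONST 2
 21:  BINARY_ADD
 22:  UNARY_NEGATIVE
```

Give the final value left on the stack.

2077

LOAD_CONST 10    10
LOAD_CONST 6     10 6
BINARY_SUBTRACT  4
LOAD_CONST -7    4 -7
UNARY_NEGATIVE   4 7
BINARY_ADD       11
UNARY_NEGATIVE   -11
LOAD_CONST 1     -11 1
LOAD_CONST 1     -11 1 1
BINARY_SUBTRACT  -11 0
LOAD_CONST 7     -11 0 7
BINARY_SUBTRACT  -11 -7
BINARY_MULTIPLY  77
LOAD_CONST -3    77 -3
BINARY_MULTIPLY  -231
UNARY_NEGATIVE   231
LOAD_CONST 9     231 9
BINARY_MULTIPLY  2079
UNARY_NEGATIVE   -2079
LOAD_CONST 2     -2079 2
BINARY_ADD       -2077
UNARY_NEGATIVE   2077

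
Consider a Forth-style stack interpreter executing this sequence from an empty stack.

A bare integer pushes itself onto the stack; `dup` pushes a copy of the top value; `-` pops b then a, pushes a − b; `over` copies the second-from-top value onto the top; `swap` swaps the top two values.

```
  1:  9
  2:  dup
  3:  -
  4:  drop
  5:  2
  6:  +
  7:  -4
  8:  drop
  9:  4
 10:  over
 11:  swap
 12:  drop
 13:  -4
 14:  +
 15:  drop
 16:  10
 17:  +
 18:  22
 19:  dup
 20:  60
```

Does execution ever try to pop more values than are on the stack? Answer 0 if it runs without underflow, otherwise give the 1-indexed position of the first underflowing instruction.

6

9    → [9]
dup  → [9, 9]
-    → [0]
drop → []
2    → [2]
+  — needs 2 operands, stack has 1 → underflow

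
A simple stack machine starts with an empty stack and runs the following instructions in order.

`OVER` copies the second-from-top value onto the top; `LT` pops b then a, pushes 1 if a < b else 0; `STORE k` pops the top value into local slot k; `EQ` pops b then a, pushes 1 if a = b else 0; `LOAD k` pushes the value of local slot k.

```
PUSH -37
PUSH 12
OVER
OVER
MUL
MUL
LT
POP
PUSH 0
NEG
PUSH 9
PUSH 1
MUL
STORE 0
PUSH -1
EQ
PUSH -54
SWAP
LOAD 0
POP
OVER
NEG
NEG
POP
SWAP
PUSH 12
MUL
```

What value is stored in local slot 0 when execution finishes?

PUSH -37 -> [-37]
PUSH 12  -> [-37, 12]
OVER     -> [-37, 12, -37]
OVER     -> [-37, 12, -37, 12]
MUL      -> [-37, 12, -444]
MUL      -> [-37, -5328]
LT       -> [0]
POP      -> []
PUSH 0   -> [0]
NEG      -> [0]
PUSH 9   -> [0, 9]
PUSH 1   -> [0, 9, 1]
MUL      -> [0, 9]
STORE 0  -> [0]
PUSH -1  -> [0, -1]
EQ       -> [0]
PUSH -54 -> [0, -54]
SWAP     -> [-54, 0]
LOAD 0   -> [-54, 0, 9]
POP      -> [-54, 0]
OVER     -> [-54, 0, -54]
NEG      -> [-54, 0, 54]
NEG      -> [-54, 0, -54]
POP      -> [-54, 0]
SWAP     -> [0, -54]
PUSH 12  -> [0, -54, 12]
MUL      -> [0, -648]

9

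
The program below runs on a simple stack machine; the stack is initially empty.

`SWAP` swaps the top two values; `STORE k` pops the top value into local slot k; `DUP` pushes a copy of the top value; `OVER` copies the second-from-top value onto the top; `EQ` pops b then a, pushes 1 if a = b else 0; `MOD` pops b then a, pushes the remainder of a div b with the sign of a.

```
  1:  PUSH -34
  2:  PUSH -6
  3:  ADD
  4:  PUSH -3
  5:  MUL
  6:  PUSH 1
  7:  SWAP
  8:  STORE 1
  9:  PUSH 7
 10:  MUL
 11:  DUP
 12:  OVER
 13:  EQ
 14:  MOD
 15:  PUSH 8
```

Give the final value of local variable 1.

PUSH -34 : [-34]
PUSH -6  : [-34, -6]
ADD      : [-40]
PUSH -3  : [-40, -3]
MUL      : [120]
PUSH 1   : [120, 1]
SWAP     : [1, 120]
STORE 1  : [1]
PUSH 7   : [1, 7]
MUL      : [7]
DUP      : [7, 7]
OVER     : [7, 7, 7]
EQ       : [7, 1]
MOD      : [0]
PUSH 8   : [0, 8]

120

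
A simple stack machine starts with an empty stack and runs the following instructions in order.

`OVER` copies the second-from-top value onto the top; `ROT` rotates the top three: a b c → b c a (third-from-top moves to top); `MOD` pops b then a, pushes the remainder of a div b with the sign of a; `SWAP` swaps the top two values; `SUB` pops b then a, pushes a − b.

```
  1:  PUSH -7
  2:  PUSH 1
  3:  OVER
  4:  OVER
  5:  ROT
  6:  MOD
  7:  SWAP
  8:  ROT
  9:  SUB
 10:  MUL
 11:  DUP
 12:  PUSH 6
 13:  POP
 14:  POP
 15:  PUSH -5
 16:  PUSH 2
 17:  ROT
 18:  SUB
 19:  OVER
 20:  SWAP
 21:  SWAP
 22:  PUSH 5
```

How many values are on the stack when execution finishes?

PUSH -7  [-7]
PUSH 1   [-7, 1]
OVER     [-7, 1, -7]
OVER     [-7, 1, -7, 1]
ROT      [-7, -7, 1, 1]
MOD      [-7, -7, 0]
SWAP     [-7, 0, -7]
ROT      [0, -7, -7]
SUB      [0, 0]
MUL      [0]
DUP      [0, 0]
PUSH 6   [0, 0, 6]
POP      [0, 0]
POP      [0]
PUSH -5  [0, -5]
PUSH 2   [0, -5, 2]
ROT      [-5, 2, 0]
SUB      [-5, 2]
OVER     [-5, 2, -5]
SWAP     [-5, -5, 2]
SWAP     [-5, 2, -5]
PUSH 5   [-5, 2, -5, 5]

4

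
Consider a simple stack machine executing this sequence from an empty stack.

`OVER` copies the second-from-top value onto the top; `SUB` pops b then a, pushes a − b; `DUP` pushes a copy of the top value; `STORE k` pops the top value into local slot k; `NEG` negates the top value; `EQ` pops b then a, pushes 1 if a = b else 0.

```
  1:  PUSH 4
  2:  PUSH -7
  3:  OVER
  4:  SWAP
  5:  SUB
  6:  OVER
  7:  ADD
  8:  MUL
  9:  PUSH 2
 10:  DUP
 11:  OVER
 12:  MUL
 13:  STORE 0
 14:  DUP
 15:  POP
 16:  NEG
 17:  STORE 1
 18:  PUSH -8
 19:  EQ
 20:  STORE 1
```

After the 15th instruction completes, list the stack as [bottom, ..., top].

[60, 2]

PUSH 4  -> [4]
PUSH -7 -> [4, -7]
OVER    -> [4, -7, 4]
SWAP    -> [4, 4, -7]
SUB     -> [4, 11]
OVER    -> [4, 11, 4]
ADD     -> [4, 15]
MUL     -> [60]
PUSH 2  -> [60, 2]
DUP     -> [60, 2, 2]
OVER    -> [60, 2, 2, 2]
MUL     -> [60, 2, 4]
STORE 0 -> [60, 2]
DUP     -> [60, 2, 2]
POP     -> [60, 2]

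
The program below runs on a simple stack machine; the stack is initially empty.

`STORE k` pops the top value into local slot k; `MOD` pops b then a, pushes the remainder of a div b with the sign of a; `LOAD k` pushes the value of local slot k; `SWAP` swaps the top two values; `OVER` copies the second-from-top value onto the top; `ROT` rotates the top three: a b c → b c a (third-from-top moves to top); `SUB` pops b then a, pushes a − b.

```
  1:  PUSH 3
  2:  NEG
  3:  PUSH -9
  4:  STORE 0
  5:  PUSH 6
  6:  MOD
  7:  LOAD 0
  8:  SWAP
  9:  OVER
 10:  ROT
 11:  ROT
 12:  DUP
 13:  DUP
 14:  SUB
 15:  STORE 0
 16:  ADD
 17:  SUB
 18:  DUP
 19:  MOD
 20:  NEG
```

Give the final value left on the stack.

0

PUSH 3  : 3
NEG     : -3
PUSH -9 : -3 -9
STORE 0 : -3
PUSH 6  : -3 6
MOD     : -3
LOAD 0  : -3 -9
SWAP    : -9 -3
OVER    : -9 -3 -9
ROT     : -3 -9 -9
ROT     : -9 -9 -3
DUP     : -9 -9 -3 -3
DUP     : -9 -9 -3 -3 -3
SUB     : -9 -9 -3 0
STORE 0 : -9 -9 -3
ADD     : -9 -12
SUB     : 3
DUP     : 3 3
MOD     : 0
NEG     : 0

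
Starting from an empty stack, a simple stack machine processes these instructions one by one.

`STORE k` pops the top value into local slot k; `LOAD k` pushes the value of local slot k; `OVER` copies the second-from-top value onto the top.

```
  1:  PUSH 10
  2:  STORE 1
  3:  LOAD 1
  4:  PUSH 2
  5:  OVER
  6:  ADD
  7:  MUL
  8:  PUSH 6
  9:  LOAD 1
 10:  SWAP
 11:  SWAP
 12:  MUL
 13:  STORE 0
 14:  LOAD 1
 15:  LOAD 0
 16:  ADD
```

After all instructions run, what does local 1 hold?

10

PUSH 10 → [10]
STORE 1 → []
LOAD 1  → [10]
PUSH 2  → [10, 2]
OVER    → [10, 2, 10]
ADD     → [10, 12]
MUL     → [120]
PUSH 6  → [120, 6]
LOAD 1  → [120, 6, 10]
SWAP    → [120, 10, 6]
SWAP    → [120, 6, 10]
MUL     → [120, 60]
STORE 0 → [120]
LOAD 1  → [120, 10]
LOAD 0  → [120, 10, 60]
ADD     → [120, 70]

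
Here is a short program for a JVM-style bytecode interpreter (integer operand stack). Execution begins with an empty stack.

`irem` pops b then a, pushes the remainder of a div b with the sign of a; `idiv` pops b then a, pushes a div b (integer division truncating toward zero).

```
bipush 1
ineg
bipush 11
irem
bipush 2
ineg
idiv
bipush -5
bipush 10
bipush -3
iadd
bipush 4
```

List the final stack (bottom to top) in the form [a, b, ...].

bipush 1  → [1]
ineg      → [-1]
bipush 11 → [-1, 11]
irem      → [-1]
bipush 2  → [-1, 2]
ineg      → [-1, -2]
idiv      → [0]
bipush -5 → [0, -5]
bipush 10 → [0, -5, 10]
bipush -3 → [0, -5, 10, -3]
iadd      → [0, -5, 7]
bipush 4  → [0, -5, 7, 4]

[0, -5, 7, 4]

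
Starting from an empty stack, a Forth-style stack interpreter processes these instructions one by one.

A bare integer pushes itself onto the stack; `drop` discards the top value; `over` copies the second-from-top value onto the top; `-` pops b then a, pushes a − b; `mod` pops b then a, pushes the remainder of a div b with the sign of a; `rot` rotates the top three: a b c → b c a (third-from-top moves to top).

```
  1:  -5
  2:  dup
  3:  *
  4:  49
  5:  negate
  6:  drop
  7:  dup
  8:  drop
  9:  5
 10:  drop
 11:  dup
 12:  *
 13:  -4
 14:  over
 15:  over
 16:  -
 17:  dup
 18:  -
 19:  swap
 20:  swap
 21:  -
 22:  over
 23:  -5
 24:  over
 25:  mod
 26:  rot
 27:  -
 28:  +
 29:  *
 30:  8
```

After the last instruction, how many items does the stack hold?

2

-5      -5
dup     -5 -5
*       25
49      25 49
negate  25 -49
drop    25
dup     25 25
drop    25
5       25 5
drop    25
dup     25 25
*       625
-4      625 -4
over    625 -4 625
over    625 -4 625 -4
-       625 -4 629
dup     625 -4 629 629
-       625 -4 0
swap    625 0 -4
swap    625 -4 0
-       625 -4
over    625 -4 625
-5      625 -4 625 -5
over    625 -4 625 -5 625
mod     625 -4 625 -5
rot     625 625 -5 -4
-       625 625 -1
+       625 624
*       390000
8       390000 8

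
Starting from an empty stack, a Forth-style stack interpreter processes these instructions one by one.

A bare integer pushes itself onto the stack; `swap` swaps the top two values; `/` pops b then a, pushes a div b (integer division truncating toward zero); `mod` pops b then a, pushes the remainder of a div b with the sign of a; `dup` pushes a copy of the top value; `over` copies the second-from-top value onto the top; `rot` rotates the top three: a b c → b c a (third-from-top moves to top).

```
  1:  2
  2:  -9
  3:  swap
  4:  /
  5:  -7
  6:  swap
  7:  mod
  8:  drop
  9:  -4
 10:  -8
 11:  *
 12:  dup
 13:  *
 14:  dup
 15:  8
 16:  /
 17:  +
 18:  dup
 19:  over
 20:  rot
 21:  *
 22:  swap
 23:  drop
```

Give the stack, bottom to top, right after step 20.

2     [2]
-9    [2, -9]
swap  [-9, 2]
/     [-4]
-7    [-4, -7]
swap  [-7, -4]
mod   [-3]
drop  []
-4    [-4]
-8    [-4, -8]
*     [32]
dup   [32, 32]
*     [1024]
dup   [1024, 1024]
8     [1024, 1024, 8]
/     [1024, 128]
+     [1152]
dup   [1152, 1152]
over  [1152, 1152, 1152]
rot   [1152, 1152, 1152]

[1152, 1152, 1152]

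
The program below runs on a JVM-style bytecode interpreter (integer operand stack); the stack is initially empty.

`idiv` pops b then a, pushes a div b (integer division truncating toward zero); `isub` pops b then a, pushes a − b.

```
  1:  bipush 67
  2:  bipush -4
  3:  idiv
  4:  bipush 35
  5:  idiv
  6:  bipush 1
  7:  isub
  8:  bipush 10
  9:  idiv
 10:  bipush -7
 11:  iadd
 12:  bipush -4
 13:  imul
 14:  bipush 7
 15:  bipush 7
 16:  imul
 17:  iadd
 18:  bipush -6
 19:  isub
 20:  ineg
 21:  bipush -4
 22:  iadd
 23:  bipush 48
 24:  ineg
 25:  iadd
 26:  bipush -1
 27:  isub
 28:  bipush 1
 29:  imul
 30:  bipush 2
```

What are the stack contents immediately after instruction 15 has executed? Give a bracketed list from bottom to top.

[28, 7, 7]

bipush 67  [67]
bipush -4  [67, -4]
idiv       [-16]
bipush 35  [-16, 35]
idiv       [0]
bipush 1   [0, 1]
isub       [-1]
bipush 10  [-1, 10]
idiv       [0]
bipush -7  [0, -7]
iadd       [-7]
bipush -4  [-7, -4]
imul       [28]
bipush 7   [28, 7]
bipush 7   [28, 7, 7]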